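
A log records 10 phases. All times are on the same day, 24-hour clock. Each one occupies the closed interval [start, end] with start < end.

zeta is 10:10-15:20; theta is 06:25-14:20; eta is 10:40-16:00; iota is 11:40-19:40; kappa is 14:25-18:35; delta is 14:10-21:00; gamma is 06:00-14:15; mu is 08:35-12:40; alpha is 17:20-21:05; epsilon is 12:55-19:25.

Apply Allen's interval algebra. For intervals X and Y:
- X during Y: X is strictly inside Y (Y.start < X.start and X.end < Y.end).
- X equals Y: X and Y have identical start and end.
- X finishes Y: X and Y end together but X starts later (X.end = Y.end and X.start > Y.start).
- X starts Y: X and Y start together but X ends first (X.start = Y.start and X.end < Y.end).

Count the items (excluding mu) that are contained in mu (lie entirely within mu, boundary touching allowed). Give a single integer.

Target mu = [08:35, 12:40].
alpha [17:20, 21:05] → after → no.
delta [14:10, 21:00] → after → no.
epsilon [12:55, 19:25] → after → no.
eta [10:40, 16:00] → overlapped-by → no.
gamma [06:00, 14:15] → contains → no.
iota [11:40, 19:40] → overlapped-by → no.
kappa [14:25, 18:35] → after → no.
theta [06:25, 14:20] → contains → no.
zeta [10:10, 15:20] → overlapped-by → no.
Total: 0.

0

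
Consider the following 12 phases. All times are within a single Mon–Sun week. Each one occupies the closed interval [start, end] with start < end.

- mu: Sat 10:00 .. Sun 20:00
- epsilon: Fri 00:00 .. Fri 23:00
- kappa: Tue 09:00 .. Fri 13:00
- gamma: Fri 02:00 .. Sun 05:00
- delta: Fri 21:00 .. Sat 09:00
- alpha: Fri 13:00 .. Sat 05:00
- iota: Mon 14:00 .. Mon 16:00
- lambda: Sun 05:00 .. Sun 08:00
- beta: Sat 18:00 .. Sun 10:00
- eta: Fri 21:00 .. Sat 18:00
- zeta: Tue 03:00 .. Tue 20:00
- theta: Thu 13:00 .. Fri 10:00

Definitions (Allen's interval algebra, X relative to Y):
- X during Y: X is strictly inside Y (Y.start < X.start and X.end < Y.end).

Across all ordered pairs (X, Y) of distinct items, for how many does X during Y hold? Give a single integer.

Checking all 132 ordered pairs for relation 'during'; matching pairs in alphabetical order:
(alpha, gamma): alpha during gamma ✓
(beta, mu): beta during mu ✓
(delta, gamma): delta during gamma ✓
(eta, gamma): eta during gamma ✓
(lambda, beta): lambda during beta ✓
(lambda, mu): lambda during mu ✓
(theta, kappa): theta during kappa ✓
Count: 7.

7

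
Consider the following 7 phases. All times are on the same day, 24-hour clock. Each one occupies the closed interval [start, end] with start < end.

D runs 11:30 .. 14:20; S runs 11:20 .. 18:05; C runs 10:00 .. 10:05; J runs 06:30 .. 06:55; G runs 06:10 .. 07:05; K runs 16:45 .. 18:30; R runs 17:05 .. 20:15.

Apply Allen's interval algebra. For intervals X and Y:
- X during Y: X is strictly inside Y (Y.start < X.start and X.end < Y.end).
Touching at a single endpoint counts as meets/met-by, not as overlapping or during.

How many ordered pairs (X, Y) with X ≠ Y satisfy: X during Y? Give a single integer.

Checking all 42 ordered pairs for relation 'during'; matching pairs in alphabetical order:
(D, S): D during S ✓
(J, G): J during G ✓
Count: 2.

2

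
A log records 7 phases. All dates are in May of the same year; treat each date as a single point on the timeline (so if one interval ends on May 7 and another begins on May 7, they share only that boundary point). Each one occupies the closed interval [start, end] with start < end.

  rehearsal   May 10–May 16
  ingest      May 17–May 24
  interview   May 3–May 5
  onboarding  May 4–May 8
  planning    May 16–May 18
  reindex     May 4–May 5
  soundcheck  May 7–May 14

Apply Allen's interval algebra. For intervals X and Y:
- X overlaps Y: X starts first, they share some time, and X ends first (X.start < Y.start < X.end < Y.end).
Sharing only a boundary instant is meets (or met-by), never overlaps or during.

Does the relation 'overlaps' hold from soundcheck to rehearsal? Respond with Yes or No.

Yes

soundcheck = [May 7, May 14], rehearsal = [May 10, May 16].
Actual relation of soundcheck to rehearsal: overlaps.
Asked whether 'overlaps' holds → Yes.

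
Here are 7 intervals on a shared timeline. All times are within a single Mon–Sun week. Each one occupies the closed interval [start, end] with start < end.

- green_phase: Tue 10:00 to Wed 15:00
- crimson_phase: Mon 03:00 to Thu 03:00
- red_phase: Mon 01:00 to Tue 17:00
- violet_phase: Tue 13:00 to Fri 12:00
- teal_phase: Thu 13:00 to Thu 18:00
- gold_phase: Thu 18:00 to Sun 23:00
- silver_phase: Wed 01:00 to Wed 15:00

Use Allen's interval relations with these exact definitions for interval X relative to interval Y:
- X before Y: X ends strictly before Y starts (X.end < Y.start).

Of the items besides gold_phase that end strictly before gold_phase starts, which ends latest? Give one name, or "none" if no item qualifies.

crimson_phase

Target gold_phase = [Thu 18:00, Sun 23:00].
crimson_phase [Mon 03:00, Thu 03:00] → before → candidate.
green_phase [Tue 10:00, Wed 15:00] → before → candidate.
red_phase [Mon 01:00, Tue 17:00] → before → candidate.
silver_phase [Wed 01:00, Wed 15:00] → before → candidate.
teal_phase [Thu 13:00, Thu 18:00] → meets → excluded.
violet_phase [Tue 13:00, Fri 12:00] → overlaps → excluded.
Among candidates, latest end is Thu 03:00 → crimson_phase.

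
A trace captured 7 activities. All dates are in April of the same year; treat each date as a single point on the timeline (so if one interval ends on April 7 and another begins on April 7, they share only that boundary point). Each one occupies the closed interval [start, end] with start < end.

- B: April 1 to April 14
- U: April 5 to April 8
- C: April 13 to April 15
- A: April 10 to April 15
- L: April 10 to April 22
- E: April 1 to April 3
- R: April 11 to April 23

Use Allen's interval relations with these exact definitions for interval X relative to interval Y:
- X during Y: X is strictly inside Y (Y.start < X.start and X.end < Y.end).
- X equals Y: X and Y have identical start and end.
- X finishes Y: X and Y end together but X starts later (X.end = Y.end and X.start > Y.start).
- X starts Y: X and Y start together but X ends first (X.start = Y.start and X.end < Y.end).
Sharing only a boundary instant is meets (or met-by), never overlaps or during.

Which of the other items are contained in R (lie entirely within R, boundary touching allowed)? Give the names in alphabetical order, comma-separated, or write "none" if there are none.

C

Target R = [April 11, April 23].
A [April 10, April 15] → overlaps → no.
B [April 1, April 14] → overlaps → no.
C [April 13, April 15] → during → yes.
E [April 1, April 3] → before → no.
L [April 10, April 22] → overlaps → no.
U [April 5, April 8] → before → no.
Result: C.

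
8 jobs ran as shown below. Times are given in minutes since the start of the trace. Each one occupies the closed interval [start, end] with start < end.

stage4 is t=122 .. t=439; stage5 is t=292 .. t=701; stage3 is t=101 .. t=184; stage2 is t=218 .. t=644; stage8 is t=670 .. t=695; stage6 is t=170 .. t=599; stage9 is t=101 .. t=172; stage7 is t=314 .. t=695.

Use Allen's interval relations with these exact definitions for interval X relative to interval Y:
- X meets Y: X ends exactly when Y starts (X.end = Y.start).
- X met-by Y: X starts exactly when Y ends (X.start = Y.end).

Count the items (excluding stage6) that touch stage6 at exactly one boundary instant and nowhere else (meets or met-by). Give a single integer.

Target stage6 = [t=170, t=599].
stage2 [t=218, t=644] → overlapped-by → no.
stage3 [t=101, t=184] → overlaps → no.
stage4 [t=122, t=439] → overlaps → no.
stage5 [t=292, t=701] → overlapped-by → no.
stage7 [t=314, t=695] → overlapped-by → no.
stage8 [t=670, t=695] → after → no.
stage9 [t=101, t=172] → overlaps → no.
Total: 0.

0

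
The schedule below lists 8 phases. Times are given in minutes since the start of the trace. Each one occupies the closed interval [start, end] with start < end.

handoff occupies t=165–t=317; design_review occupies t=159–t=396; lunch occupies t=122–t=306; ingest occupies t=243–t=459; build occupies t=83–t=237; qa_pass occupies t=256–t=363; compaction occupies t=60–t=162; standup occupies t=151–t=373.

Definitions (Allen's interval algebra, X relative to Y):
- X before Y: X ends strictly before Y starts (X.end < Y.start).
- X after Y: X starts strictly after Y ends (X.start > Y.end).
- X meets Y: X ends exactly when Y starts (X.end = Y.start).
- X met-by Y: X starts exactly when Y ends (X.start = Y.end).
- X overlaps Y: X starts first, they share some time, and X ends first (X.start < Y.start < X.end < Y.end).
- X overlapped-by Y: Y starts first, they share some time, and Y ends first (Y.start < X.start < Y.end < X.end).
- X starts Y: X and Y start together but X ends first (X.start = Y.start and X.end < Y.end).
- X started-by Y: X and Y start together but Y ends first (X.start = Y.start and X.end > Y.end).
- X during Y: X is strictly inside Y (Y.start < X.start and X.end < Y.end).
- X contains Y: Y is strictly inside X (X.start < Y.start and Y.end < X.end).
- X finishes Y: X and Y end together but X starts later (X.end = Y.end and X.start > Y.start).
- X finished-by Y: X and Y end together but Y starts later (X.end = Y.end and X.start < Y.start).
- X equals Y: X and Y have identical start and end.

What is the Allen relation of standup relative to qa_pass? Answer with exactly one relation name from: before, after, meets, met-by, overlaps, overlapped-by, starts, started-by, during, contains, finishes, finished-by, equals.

standup = [t=151, t=373]; qa_pass = [t=256, t=363].
Compare endpoints: standup.start < qa_pass.start, standup.start < qa_pass.end, standup.end > qa_pass.start, standup.end > qa_pass.end.
That pattern is 'contains'.

contains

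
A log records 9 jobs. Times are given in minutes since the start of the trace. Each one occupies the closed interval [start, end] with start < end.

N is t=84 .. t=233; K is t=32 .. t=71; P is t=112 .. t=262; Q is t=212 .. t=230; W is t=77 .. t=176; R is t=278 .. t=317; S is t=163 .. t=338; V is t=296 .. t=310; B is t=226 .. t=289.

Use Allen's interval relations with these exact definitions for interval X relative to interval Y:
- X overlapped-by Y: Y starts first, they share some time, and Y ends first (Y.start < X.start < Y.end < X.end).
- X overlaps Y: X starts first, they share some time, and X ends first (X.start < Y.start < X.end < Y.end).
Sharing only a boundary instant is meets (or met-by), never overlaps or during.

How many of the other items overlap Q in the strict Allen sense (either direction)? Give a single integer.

1

Target Q = [t=212, t=230].
B [t=226, t=289] → overlapped-by → counts.
K [t=32, t=71] → before → no.
N [t=84, t=233] → contains → no.
P [t=112, t=262] → contains → no.
R [t=278, t=317] → after → no.
S [t=163, t=338] → contains → no.
V [t=296, t=310] → after → no.
W [t=77, t=176] → before → no.
Total: 1.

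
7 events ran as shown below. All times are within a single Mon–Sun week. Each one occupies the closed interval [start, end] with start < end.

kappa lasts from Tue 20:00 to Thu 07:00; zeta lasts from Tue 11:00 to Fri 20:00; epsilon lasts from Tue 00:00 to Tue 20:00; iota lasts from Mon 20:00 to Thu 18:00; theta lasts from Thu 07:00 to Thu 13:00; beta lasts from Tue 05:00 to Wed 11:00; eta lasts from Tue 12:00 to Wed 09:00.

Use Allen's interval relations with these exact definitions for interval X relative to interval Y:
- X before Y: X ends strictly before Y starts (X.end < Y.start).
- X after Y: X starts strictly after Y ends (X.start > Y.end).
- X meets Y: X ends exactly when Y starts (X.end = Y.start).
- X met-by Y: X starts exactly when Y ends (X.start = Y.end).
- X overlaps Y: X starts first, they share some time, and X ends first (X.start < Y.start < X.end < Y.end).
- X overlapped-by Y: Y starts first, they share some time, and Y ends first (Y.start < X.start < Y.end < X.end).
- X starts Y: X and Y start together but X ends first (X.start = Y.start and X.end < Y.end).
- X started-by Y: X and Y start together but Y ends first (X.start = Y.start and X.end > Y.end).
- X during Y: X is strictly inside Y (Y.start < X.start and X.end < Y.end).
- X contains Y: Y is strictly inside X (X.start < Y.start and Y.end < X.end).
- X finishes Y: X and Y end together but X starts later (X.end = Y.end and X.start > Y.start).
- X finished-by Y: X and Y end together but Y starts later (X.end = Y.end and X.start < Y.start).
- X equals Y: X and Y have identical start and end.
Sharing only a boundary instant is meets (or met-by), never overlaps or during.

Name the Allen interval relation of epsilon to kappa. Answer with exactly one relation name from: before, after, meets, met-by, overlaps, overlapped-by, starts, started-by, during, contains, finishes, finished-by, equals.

meets

epsilon = [Tue 00:00, Tue 20:00]; kappa = [Tue 20:00, Thu 07:00].
Compare endpoints: epsilon.start < kappa.start, epsilon.start < kappa.end, epsilon.end = kappa.start, epsilon.end < kappa.end.
That pattern is 'meets'.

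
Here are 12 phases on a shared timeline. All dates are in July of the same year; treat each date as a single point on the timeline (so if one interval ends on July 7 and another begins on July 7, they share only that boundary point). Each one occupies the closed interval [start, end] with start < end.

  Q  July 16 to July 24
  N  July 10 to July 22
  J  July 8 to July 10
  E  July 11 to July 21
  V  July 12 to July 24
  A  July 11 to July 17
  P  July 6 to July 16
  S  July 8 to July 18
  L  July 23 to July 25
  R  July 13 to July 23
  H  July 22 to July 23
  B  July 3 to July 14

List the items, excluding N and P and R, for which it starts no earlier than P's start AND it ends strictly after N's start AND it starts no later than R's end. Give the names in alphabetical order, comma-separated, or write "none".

A, E, H, L, Q, S, V

Conditions: its start is no earlier than P's start (X.start >= July 6) AND its end is strictly after N's start (X.end > July 10) AND its start is no later than R's end (X.start <= July 23).
A: start July 11 >= July 6? ✓; end July 17 > July 10? ✓; start July 11 <= July 23? ✓ → yes.
B: start July 3 >= July 6? ✗; end July 14 > July 10? ✓; start July 3 <= July 23? ✓ → no.
E: start July 11 >= July 6? ✓; end July 21 > July 10? ✓; start July 11 <= July 23? ✓ → yes.
H: start July 22 >= July 6? ✓; end July 23 > July 10? ✓; start July 22 <= July 23? ✓ → yes.
J: start July 8 >= July 6? ✓; end July 10 > July 10? ✗; start July 8 <= July 23? ✓ → no.
L: start July 23 >= July 6? ✓; end July 25 > July 10? ✓; start July 23 <= July 23? ✓ → yes.
Q: start July 16 >= July 6? ✓; end July 24 > July 10? ✓; start July 16 <= July 23? ✓ → yes.
S: start July 8 >= July 6? ✓; end July 18 > July 10? ✓; start July 8 <= July 23? ✓ → yes.
V: start July 12 >= July 6? ✓; end July 24 > July 10? ✓; start July 12 <= July 23? ✓ → yes.
Result: A, E, H, L, Q, S, V.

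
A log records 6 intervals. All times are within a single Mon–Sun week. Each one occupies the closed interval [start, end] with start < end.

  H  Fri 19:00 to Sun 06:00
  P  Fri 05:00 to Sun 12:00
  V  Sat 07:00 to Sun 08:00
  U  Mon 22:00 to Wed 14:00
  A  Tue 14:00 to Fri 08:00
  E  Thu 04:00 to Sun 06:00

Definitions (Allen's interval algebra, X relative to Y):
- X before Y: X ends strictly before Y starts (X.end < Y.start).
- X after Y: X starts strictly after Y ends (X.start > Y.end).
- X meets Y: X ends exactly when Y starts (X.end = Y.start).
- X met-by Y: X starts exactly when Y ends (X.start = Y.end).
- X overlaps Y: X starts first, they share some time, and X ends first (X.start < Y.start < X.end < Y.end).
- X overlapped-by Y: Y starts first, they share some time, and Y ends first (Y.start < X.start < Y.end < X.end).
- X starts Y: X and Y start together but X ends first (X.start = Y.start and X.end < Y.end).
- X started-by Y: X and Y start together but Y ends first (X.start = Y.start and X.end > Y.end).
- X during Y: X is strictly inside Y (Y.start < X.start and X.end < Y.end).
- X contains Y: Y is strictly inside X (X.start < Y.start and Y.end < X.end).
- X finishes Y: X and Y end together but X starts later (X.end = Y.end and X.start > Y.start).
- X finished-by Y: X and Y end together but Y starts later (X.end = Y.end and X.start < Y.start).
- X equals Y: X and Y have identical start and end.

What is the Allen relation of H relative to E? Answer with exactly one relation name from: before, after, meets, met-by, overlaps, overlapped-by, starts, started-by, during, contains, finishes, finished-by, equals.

H = [Fri 19:00, Sun 06:00]; E = [Thu 04:00, Sun 06:00].
Compare endpoints: H.start > E.start, H.start < E.end, H.end > E.start, H.end = E.end.
That pattern is 'finishes'.

finishes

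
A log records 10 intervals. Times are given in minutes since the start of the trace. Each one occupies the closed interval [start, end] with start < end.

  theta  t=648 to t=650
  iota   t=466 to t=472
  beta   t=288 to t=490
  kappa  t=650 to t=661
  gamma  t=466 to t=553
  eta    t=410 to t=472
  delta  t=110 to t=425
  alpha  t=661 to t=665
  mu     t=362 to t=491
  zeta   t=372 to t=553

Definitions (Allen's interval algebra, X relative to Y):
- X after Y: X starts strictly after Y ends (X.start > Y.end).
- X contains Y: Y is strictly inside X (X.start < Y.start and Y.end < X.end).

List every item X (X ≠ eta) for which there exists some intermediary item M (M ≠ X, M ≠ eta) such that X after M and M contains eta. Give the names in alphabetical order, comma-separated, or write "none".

Target eta = [t=410, t=472].
Intermediaries M with M contains eta: beta, mu, zeta.
Via beta — items with X after beta: alpha, kappa, theta.
Via mu — items with X after mu: alpha, kappa, theta.
Via zeta — items with X after zeta: alpha, kappa, theta.
Union: alpha, kappa, theta.

alpha, kappa, theta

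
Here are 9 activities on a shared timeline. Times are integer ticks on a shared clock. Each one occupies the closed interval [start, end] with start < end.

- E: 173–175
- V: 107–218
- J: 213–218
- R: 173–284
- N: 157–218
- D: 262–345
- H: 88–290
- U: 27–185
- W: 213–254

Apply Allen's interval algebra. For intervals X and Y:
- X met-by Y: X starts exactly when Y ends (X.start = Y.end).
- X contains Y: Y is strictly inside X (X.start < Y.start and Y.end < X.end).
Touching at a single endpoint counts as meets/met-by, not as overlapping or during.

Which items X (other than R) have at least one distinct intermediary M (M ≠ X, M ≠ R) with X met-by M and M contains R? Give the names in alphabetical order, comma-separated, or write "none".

Target R = [173, 284].
Intermediaries M with M contains R: H.
Via H — items with X met-by H: none.
Union: none.

none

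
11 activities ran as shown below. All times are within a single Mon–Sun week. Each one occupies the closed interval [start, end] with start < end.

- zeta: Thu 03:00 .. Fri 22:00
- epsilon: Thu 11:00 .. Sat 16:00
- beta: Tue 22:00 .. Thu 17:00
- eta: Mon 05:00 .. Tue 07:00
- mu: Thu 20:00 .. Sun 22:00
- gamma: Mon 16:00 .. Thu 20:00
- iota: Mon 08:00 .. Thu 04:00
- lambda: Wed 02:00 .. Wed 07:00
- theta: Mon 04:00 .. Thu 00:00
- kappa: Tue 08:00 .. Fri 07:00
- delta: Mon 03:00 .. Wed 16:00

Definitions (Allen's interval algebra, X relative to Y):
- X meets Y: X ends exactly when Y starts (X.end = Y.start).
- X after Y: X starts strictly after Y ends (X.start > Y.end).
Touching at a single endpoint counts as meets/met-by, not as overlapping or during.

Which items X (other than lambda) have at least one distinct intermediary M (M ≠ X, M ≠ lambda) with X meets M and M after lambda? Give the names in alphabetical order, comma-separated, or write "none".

Target lambda = [Wed 02:00, Wed 07:00].
Intermediaries M with M after lambda: epsilon, mu, zeta.
Via epsilon — items with X meets epsilon: none.
Via mu — items with X meets mu: gamma.
Via zeta — items with X meets zeta: none.
Union: gamma.

gamma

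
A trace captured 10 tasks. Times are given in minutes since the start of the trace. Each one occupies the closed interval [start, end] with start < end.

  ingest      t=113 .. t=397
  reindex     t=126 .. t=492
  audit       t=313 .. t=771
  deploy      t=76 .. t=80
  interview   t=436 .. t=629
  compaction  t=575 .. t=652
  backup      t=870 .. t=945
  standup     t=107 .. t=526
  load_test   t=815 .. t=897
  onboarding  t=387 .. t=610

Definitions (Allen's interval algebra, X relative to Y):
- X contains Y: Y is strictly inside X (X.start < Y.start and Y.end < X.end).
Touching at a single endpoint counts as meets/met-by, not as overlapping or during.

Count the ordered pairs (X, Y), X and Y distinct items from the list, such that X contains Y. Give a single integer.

Checking all 90 ordered pairs for relation 'contains'; matching pairs in alphabetical order:
(audit, compaction): audit contains compaction ✓
(audit, interview): audit contains interview ✓
(audit, onboarding): audit contains onboarding ✓
(standup, ingest): standup contains ingest ✓
(standup, reindex): standup contains reindex ✓
Count: 5.

5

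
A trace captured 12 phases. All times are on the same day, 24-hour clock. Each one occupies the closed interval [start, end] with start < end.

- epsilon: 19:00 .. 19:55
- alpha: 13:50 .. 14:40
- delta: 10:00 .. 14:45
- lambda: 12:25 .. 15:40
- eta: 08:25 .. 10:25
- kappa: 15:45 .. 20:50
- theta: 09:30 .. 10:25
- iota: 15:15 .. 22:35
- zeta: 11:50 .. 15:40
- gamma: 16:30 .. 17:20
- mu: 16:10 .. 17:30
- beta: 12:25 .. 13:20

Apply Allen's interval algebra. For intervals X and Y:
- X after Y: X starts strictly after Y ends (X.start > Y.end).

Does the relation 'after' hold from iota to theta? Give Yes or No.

iota = [15:15, 22:35], theta = [09:30, 10:25].
Actual relation of iota to theta: after.
Asked whether 'after' holds → Yes.

Yes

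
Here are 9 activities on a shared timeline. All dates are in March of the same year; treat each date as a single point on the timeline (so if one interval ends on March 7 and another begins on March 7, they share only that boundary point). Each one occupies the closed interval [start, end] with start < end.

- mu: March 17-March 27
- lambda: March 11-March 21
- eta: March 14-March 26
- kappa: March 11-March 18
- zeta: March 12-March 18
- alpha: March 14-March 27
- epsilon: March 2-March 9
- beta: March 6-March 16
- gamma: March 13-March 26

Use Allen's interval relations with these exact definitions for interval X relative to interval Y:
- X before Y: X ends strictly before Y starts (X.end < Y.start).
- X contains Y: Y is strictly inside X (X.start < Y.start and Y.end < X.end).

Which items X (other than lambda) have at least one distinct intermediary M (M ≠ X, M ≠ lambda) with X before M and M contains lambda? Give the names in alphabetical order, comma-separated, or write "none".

none

Target lambda = [March 11, March 21].
Intermediaries M with M contains lambda: none.
Union: none.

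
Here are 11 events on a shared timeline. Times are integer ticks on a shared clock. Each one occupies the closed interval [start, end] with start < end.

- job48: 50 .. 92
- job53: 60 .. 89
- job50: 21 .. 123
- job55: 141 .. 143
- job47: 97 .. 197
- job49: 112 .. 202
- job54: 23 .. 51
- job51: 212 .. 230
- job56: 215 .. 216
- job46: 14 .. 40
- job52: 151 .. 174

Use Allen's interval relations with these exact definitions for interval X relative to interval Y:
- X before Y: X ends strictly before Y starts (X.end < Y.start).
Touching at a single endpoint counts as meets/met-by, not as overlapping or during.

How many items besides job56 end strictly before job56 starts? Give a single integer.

Target job56 = [215, 216].
job46 [14, 40] → before → counts.
job47 [97, 197] → before → counts.
job48 [50, 92] → before → counts.
job49 [112, 202] → before → counts.
job50 [21, 123] → before → counts.
job51 [212, 230] → contains → no.
job52 [151, 174] → before → counts.
job53 [60, 89] → before → counts.
job54 [23, 51] → before → counts.
job55 [141, 143] → before → counts.
Total: 9.

9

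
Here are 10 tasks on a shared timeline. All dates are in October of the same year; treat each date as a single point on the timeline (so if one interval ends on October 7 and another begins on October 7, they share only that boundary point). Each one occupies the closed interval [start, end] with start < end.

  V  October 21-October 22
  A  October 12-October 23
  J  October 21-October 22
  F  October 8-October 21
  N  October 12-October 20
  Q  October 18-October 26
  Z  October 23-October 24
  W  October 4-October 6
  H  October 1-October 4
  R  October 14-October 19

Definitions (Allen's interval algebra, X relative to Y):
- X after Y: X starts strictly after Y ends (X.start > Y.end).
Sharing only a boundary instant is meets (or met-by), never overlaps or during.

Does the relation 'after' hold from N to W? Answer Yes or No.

N = [October 12, October 20], W = [October 4, October 6].
Actual relation of N to W: after.
Asked whether 'after' holds → Yes.

Yes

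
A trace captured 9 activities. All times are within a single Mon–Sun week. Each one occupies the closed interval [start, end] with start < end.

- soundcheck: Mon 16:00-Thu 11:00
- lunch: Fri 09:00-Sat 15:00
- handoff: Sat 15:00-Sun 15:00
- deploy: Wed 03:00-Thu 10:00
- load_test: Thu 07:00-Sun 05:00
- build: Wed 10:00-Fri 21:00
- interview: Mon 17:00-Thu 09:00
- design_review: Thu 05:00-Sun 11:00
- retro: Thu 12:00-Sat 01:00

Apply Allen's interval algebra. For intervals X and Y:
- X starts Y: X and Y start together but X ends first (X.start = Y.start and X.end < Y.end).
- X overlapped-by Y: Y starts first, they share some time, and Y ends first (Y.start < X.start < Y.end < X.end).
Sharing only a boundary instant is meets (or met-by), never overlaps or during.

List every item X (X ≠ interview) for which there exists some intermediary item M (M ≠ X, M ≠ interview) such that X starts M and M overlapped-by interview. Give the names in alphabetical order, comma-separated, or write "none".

none

Target interview = [Mon 17:00, Thu 09:00].
Intermediaries M with M overlapped-by interview: build, deploy, design_review, load_test.
Via build — items with X starts build: none.
Via deploy — items with X starts deploy: none.
Via design_review — items with X starts design_review: none.
Via load_test — items with X starts load_test: none.
Union: none.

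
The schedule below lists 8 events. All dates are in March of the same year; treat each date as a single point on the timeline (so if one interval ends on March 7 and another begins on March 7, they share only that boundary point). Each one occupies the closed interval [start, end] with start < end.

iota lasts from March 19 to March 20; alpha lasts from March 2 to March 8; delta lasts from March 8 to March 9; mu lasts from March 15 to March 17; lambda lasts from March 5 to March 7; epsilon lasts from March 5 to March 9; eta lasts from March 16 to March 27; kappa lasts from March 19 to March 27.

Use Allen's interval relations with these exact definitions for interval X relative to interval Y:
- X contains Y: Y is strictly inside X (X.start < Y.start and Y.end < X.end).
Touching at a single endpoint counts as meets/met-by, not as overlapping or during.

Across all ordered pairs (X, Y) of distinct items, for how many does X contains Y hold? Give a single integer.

Checking all 56 ordered pairs for relation 'contains'; matching pairs in alphabetical order:
(alpha, lambda): alpha contains lambda ✓
(eta, iota): eta contains iota ✓
Count: 2.

2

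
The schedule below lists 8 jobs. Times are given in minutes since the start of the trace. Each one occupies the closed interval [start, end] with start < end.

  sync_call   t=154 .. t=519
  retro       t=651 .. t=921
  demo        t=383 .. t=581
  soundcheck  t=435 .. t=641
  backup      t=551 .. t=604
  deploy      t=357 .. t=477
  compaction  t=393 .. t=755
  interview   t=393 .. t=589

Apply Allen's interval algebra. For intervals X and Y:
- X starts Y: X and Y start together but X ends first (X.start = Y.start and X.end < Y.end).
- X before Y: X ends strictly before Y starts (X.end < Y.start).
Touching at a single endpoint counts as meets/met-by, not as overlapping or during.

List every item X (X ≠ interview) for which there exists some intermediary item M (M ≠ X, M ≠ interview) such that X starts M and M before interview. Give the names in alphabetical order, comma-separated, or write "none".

Target interview = [t=393, t=589].
Intermediaries M with M before interview: none.
Union: none.

none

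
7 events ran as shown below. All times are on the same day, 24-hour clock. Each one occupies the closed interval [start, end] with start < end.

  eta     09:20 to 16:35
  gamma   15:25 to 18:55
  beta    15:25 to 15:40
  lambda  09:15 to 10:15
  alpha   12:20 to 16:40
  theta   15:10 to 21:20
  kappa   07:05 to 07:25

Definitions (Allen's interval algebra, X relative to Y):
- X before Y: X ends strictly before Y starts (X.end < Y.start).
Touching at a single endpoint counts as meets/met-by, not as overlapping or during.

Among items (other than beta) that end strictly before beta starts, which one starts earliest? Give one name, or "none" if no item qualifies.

Target beta = [15:25, 15:40].
alpha [12:20, 16:40] → contains → excluded.
eta [09:20, 16:35] → contains → excluded.
gamma [15:25, 18:55] → started-by → excluded.
kappa [07:05, 07:25] → before → candidate.
lambda [09:15, 10:15] → before → candidate.
theta [15:10, 21:20] → contains → excluded.
Among candidates, earliest start is 07:05 → kappa.

kappa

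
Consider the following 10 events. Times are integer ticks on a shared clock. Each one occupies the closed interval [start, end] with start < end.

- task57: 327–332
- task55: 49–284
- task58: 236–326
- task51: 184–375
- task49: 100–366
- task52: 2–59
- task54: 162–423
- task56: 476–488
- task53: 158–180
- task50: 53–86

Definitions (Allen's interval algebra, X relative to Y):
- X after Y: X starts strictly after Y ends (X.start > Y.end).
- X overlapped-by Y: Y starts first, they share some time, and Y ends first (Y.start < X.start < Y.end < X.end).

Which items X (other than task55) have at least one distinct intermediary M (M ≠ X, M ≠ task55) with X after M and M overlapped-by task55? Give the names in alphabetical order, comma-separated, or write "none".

Target task55 = [49, 284].
Intermediaries M with M overlapped-by task55: task49, task51, task54, task58.
Via task49 — items with X after task49: task56.
Via task51 — items with X after task51: task56.
Via task54 — items with X after task54: task56.
Via task58 — items with X after task58: task56, task57.
Union: task56, task57.

task56, task57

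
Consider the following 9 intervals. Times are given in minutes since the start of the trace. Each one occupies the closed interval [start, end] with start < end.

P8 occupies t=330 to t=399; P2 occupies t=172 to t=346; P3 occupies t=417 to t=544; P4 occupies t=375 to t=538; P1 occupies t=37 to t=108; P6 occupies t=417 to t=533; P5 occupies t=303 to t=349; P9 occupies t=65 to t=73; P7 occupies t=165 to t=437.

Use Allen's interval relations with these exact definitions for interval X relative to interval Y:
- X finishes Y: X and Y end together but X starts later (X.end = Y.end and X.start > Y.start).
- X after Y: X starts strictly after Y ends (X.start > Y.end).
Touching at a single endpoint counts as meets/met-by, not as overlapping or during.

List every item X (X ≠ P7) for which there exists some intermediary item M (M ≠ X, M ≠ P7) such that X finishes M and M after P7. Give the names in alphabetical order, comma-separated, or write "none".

none

Target P7 = [t=165, t=437].
Intermediaries M with M after P7: none.
Union: none.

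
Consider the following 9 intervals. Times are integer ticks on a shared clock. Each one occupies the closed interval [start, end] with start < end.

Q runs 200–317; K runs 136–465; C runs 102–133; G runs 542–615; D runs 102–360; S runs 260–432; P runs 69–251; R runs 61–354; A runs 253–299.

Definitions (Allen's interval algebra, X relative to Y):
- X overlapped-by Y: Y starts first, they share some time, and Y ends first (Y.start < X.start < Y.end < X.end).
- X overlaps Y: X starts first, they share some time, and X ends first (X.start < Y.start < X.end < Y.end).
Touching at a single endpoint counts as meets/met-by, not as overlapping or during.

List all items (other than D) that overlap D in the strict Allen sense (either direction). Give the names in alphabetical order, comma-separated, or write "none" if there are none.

K, P, R, S

Target D = [102, 360].
A [253, 299] → during → no.
C [102, 133] → starts → no.
G [542, 615] → after → no.
K [136, 465] → overlapped-by → yes.
P [69, 251] → overlaps → yes.
Q [200, 317] → during → no.
R [61, 354] → overlaps → yes.
S [260, 432] → overlapped-by → yes.
Result: K, P, R, S.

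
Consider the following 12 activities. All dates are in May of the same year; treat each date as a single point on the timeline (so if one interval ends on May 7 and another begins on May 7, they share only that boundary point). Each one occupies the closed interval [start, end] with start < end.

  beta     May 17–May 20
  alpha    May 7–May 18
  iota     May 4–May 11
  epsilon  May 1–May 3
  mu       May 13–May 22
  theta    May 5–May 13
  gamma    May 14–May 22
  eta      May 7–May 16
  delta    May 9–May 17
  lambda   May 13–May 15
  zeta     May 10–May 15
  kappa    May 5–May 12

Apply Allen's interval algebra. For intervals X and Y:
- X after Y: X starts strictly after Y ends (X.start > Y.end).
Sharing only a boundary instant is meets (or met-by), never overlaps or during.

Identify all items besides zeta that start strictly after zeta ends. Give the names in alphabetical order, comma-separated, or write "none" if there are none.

Target zeta = [May 10, May 15].
alpha [May 7, May 18] → contains → no.
beta [May 17, May 20] → after → yes.
delta [May 9, May 17] → contains → no.
epsilon [May 1, May 3] → before → no.
eta [May 7, May 16] → contains → no.
gamma [May 14, May 22] → overlapped-by → no.
iota [May 4, May 11] → overlaps → no.
kappa [May 5, May 12] → overlaps → no.
lambda [May 13, May 15] → finishes → no.
mu [May 13, May 22] → overlapped-by → no.
theta [May 5, May 13] → overlaps → no.
Result: beta.

beta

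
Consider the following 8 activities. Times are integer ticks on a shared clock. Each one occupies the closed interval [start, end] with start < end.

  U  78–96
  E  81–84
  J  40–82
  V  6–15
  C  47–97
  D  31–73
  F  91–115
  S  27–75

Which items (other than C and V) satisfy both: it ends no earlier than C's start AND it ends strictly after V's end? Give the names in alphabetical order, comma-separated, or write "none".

Conditions: its end is no earlier than C's start (X.end >= 47) AND its end is strictly after V's end (X.end > 15).
D: end 73 >= 47? ✓; end 73 > 15? ✓ → yes.
E: end 84 >= 47? ✓; end 84 > 15? ✓ → yes.
F: end 115 >= 47? ✓; end 115 > 15? ✓ → yes.
J: end 82 >= 47? ✓; end 82 > 15? ✓ → yes.
S: end 75 >= 47? ✓; end 75 > 15? ✓ → yes.
U: end 96 >= 47? ✓; end 96 > 15? ✓ → yes.
Result: D, E, F, J, S, U.

D, E, F, J, S, U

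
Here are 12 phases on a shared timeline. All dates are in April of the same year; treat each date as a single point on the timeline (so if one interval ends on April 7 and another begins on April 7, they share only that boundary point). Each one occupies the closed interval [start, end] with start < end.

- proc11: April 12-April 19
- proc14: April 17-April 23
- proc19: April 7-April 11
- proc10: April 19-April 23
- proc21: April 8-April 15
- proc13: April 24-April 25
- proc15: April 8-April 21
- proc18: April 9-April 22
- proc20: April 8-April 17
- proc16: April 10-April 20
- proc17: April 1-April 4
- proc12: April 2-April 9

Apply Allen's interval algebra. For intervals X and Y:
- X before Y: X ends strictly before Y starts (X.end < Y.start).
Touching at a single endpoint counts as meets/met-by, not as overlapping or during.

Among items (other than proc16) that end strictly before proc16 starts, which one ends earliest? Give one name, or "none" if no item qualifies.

Target proc16 = [April 10, April 20].
proc10 [April 19, April 23] → overlapped-by → excluded.
proc11 [April 12, April 19] → during → excluded.
proc12 [April 2, April 9] → before → candidate.
proc13 [April 24, April 25] → after → excluded.
proc14 [April 17, April 23] → overlapped-by → excluded.
proc15 [April 8, April 21] → contains → excluded.
proc17 [April 1, April 4] → before → candidate.
proc18 [April 9, April 22] → contains → excluded.
proc19 [April 7, April 11] → overlaps → excluded.
proc20 [April 8, April 17] → overlaps → excluded.
proc21 [April 8, April 15] → overlaps → excluded.
Among candidates, earliest end is April 4 → proc17.

proc17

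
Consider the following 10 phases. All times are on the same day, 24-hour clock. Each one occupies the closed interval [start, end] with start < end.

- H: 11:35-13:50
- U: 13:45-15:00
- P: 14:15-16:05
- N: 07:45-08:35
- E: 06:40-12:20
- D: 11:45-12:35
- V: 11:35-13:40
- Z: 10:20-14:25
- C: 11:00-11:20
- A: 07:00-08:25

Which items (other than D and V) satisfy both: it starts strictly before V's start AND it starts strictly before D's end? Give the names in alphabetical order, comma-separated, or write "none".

Conditions: its start is strictly before V's start (X.start < 11:35) AND its start is strictly before D's end (X.start < 12:35).
A: start 07:00 < 11:35? ✓; start 07:00 < 12:35? ✓ → yes.
C: start 11:00 < 11:35? ✓; start 11:00 < 12:35? ✓ → yes.
E: start 06:40 < 11:35? ✓; start 06:40 < 12:35? ✓ → yes.
H: start 11:35 < 11:35? ✗; start 11:35 < 12:35? ✓ → no.
N: start 07:45 < 11:35? ✓; start 07:45 < 12:35? ✓ → yes.
P: start 14:15 < 11:35? ✗; start 14:15 < 12:35? ✗ → no.
U: start 13:45 < 11:35? ✗; start 13:45 < 12:35? ✗ → no.
Z: start 10:20 < 11:35? ✓; start 10:20 < 12:35? ✓ → yes.
Result: A, C, E, N, Z.

A, C, E, N, Z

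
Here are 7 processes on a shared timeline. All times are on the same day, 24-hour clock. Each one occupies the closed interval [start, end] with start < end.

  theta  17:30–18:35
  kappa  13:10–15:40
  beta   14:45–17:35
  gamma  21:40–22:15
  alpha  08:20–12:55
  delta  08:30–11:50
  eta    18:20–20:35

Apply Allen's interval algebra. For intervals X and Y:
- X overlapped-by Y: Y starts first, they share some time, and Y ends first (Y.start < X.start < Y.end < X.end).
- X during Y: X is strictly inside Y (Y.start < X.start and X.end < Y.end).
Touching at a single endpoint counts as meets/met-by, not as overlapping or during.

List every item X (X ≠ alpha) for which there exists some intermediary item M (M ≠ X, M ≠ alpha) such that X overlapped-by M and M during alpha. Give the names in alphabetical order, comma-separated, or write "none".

none

Target alpha = [08:20, 12:55].
Intermediaries M with M during alpha: delta.
Via delta — items with X overlapped-by delta: none.
Union: none.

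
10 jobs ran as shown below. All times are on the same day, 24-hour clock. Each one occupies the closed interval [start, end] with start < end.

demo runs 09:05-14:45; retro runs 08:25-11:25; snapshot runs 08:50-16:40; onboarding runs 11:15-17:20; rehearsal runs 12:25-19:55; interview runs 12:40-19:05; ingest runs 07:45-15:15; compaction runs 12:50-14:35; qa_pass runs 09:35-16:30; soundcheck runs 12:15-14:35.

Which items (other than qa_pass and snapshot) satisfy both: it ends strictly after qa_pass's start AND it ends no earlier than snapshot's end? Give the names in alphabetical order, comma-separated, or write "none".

interview, onboarding, rehearsal

Conditions: its end is strictly after qa_pass's start (X.end > 09:35) AND its end is no earlier than snapshot's end (X.end >= 16:40).
compaction: end 14:35 > 09:35? ✓; end 14:35 >= 16:40? ✗ → no.
demo: end 14:45 > 09:35? ✓; end 14:45 >= 16:40? ✗ → no.
ingest: end 15:15 > 09:35? ✓; end 15:15 >= 16:40? ✗ → no.
interview: end 19:05 > 09:35? ✓; end 19:05 >= 16:40? ✓ → yes.
onboarding: end 17:20 > 09:35? ✓; end 17:20 >= 16:40? ✓ → yes.
rehearsal: end 19:55 > 09:35? ✓; end 19:55 >= 16:40? ✓ → yes.
retro: end 11:25 > 09:35? ✓; end 11:25 >= 16:40? ✗ → no.
soundcheck: end 14:35 > 09:35? ✓; end 14:35 >= 16:40? ✗ → no.
Result: interview, onboarding, rehearsal.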